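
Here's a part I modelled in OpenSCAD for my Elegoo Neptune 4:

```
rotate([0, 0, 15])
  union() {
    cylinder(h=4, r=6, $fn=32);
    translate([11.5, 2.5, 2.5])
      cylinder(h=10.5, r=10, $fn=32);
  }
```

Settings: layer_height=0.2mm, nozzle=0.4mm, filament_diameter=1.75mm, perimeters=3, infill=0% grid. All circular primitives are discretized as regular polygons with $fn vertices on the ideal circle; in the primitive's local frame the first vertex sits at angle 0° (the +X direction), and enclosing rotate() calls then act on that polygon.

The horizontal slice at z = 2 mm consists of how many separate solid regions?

At z = 2 mm: the r=6 cylinder contributes a regular 32-gon of circumradius 6; the cylinder at (11.5, 2.5) is not intersected at this z (z outside [2.5, 13]); Combining (union): only the r=6 cylinder is present, so the union is just that shape — 1 connected region; (rotated 15° about Z; rotation is an isometry so areas/perimeters/island counts are preserved). The result has 1 disconnected region.

1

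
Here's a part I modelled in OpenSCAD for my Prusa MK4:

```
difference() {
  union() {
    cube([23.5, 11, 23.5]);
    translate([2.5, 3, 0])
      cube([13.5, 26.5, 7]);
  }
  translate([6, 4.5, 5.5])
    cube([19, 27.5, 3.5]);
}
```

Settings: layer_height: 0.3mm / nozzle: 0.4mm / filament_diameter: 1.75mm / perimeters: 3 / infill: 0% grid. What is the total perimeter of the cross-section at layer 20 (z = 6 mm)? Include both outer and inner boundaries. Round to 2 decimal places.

At z = 6 mm: the cube is present — its section is the full 23.5×11 rectangle (perimeter 69.00 mm); the cube at (2.5, 3) (footprint 13.5×26.5) is included at this height (perimeter 80.00 mm); Taking the union: the regions partially overlap (shared area 108.00 mm²), so the edge portions inside another operand are dropped and the merged outline is re-measured after clipping — boundary = 106.00 mm; the 19×27.5 cube at (6, 4.5) contributes its full rectangle (perimeter 93.00 mm); Taking the first minus the rest: starting from that combined region, the 19×27.5 cube at (6, 4.5) partially overlaps it — only the 298.75 mm² overlap (of its 522.50 mm²) is removed, clipping the outline — boundary = 106.00 mm. Overall, the cross-section is a single solid region. Total boundary length (outer) = 106.00 mm.

106.00 mm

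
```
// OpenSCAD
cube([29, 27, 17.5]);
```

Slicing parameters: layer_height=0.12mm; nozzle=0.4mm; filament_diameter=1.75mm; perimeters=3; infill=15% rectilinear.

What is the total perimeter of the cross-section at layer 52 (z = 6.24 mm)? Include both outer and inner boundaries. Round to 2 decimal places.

At z = 6.24 mm: the cube (footprint 29×27) is included at this height (perimeter 112.00 mm). Overall, the cross-section is a single solid region. Total boundary length (outer) = 112.00 mm.

112.00 mm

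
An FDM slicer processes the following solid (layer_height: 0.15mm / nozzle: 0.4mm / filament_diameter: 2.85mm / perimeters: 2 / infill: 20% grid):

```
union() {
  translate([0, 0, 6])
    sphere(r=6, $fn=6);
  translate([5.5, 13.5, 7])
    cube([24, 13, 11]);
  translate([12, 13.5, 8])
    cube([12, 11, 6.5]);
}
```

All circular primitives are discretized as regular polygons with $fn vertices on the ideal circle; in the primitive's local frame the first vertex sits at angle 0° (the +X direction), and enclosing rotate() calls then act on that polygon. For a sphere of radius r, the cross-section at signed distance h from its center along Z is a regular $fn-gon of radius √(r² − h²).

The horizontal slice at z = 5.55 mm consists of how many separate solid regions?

At z = 5.55 mm: the r=6 sphere slices to a regular 6-gon of circumradius 5.983 (√(r²−h²) with h=0.45 from center); the cube at (5.5, 13.5) does not reach this height (z outside [7, 18]); the cube at (12, 13.5) is absent (z outside [8, 14.5]); Taking the union: only the r=6 sphere is present, so the union is just that shape — 1 connected region. The result has 1 disconnected region.

1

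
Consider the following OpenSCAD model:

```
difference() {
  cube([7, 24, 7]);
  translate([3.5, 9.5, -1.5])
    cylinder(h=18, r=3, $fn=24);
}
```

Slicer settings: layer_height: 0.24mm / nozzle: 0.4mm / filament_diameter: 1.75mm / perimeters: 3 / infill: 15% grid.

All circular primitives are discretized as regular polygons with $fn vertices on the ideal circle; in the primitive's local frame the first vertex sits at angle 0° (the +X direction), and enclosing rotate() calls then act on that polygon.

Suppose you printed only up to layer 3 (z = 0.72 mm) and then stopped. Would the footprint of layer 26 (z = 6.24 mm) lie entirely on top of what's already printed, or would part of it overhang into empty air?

entirely on top

Compare the two slices. At z = 0.72: the cube (footprint 7×24) is included at this height (area 168.00 mm²); the r=3 cylinder at (3.5, 9.5) contributes a regular 24-gon of circumradius 3 (area = (24/2)·3.000²·sin(360°/24) = 27.95 mm²); Taking the first minus the rest: starting from the 7×24 cube (168.00 mm²), the r=3 cylinder at (3.5, 9.5) lies wholly inside it (removes its full 27.95 mm² and its 18.80 mm outline becomes a hole wall) — area = 140.05 mm². At z = 6.24: the 7×24 cube contributes its full rectangle (area 168.00 mm²); the cylinder at (3.5, 9.5): section is a regular 24-gon, circumradius r=3 (area = (24/2)·3.000²·sin(360°/24) = 27.95 mm²); Subtracting the remaining from the first: starting from the 7×24 cube (168.00 mm²), the r=3 cylinder at (3.5, 9.5) lies wholly inside it (removes its full 27.95 mm² and its 18.80 mm outline becomes a hole wall) — area = 140.05 mm². Checking containment: the cross-section at z = 6.24 is a subset of the cross-section at z = 0.72.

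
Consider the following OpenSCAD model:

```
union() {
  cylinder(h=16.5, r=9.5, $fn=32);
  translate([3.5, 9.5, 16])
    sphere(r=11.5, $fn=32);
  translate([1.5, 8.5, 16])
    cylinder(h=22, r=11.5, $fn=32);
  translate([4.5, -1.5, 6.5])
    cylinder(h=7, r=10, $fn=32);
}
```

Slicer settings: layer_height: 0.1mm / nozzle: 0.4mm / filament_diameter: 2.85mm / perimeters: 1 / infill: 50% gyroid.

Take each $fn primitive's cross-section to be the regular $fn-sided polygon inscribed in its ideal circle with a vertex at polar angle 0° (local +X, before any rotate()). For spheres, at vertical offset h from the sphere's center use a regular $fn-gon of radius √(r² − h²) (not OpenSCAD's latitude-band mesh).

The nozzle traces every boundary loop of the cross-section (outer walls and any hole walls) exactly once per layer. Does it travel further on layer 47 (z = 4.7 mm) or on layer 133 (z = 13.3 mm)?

layer 133 (z = 13.3 mm)

Layer 47 (z = 4.7): the cylinder: section is a regular 32-gon, circumradius r=9.5 (perimeter = 2·32·9.500·sin(180°/32) = 59.59 mm); the sphere at (3.5, 9.5): section is a regular 32-gon, circumradius = √(r²−h²) = √(11.5²−11.3²) = 2.135 (perimeter = 2·32·2.135·sin(180°/32) = 13.40 mm); the cylinder at (1.5, 8.5) does not reach this height (z outside [16, 38]); the cylinder at (4.5, -1.5) is absent (z outside [6.5, 13.5]); Taking the union: the regions partially overlap (shared area 4.10 mm²), so the edge portions inside another operand are dropped and the merged outline is re-measured after clipping — boundary = 64.12 mm. So its perimeter = 64.12 mm. Layer 133 (z = 13.3): the cylinder: section is a regular 32-gon, circumradius r=9.5 (perimeter = 2·32·9.500·sin(180°/32) = 59.59 mm); the sphere at (3.5, 9.5): section is a regular 32-gon, circumradius = √(r²−h²) = √(11.5²−2.7²) = 11.179 (perimeter = 2·32·11.179·sin(180°/32) = 70.12 mm); the cylinder at (1.5, 8.5) is not intersected at this z (z outside [16, 38]); the r=10 cylinder at (4.5, -1.5) gives a regular 32-gon of circumradius 10 (constant along its height) (perimeter = 2·32·10.000·sin(180°/32) = 62.73 mm); Combining (union): the regions partially overlap (shared area 362.82 mm²), so the edge portions inside another operand are dropped and the merged outline is re-measured after clipping — boundary = 92.36 mm. So its perimeter = 92.36 mm. Layer 133 is larger (92.36 vs 64.12 mm).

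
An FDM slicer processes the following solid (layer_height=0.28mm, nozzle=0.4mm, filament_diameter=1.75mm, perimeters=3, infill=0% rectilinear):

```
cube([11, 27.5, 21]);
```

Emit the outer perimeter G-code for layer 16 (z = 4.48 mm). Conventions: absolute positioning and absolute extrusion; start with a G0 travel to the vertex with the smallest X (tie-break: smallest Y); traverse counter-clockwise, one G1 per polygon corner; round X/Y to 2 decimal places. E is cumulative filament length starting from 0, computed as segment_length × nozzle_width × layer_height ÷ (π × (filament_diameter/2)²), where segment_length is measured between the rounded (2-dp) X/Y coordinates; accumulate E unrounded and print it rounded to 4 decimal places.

At z = 4.48 mm: the cube is present — its section is the full 11×27.5 rectangle. The outline is a single polygon with 4 vertices. Extrusion per mm of travel: 0.4 × 0.28 / (π × 0.875²) = 0.046564. Accumulating E over each segment gives final E = 3.5854.

G0 X0.00 Y0.00 Z4.48
G1 X11.00 Y0.00 E0.5122
G1 X11.00 Y27.50 E1.7927
G1 X0.00 Y27.50 E2.3049
G1 X0.00 Y0.00 E3.5854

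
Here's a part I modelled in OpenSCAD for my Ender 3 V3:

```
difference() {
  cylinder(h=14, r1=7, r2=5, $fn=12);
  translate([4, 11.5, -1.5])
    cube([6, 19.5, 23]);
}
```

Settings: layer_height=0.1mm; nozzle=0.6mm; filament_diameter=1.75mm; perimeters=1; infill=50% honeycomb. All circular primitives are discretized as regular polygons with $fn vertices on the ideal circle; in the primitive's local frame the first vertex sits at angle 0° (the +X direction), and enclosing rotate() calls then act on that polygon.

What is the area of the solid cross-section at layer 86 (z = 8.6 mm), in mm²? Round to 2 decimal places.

99.93 mm²

At z = 8.6 mm: the cone contributes a regular 12-gon of circumradius 5.771 (interpolated between r1=7 and r2=5 at t=0.614) (area = (12/2)·5.771²·sin(360°/12) = 99.93 mm²); the cube at (4, 11.5) (footprint 6×19.5) is included at this height (area 117.00 mm²); After the difference (first − rest): starting from the cone (99.93 mm²), the 6×19.5 cube at (4, 11.5) misses the remaining region (no effect) — area = 99.93 mm². Overall, the cross-section is a single solid region. Net area = 99.93 mm².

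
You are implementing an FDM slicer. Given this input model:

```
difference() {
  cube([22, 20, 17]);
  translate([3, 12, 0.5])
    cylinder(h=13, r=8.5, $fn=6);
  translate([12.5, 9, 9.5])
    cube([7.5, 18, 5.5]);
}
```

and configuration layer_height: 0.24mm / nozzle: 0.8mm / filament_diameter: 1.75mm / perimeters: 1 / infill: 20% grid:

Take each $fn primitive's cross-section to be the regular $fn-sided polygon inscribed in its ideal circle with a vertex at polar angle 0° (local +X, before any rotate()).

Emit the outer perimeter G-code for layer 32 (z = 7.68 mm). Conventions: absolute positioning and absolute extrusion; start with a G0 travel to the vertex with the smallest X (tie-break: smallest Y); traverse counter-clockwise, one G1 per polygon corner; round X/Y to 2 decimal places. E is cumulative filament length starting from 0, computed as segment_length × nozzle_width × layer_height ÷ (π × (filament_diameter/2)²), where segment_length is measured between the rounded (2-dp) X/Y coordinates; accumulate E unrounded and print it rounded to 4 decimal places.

At z = 7.68 mm: the cube (footprint 22×20) is included at this height; the cylinder at (3, 12): section is a regular 6-gon, circumradius r=8.5; the cube at (12.5, 9) is not intersected at this z (z outside [9.5, 15]); Taking the first minus the rest: starting from the 22×20 cube, the r=8.5 cylinder at (3, 12) partially overlaps it — only the 138.02 mm² overlap (of its 187.71 mm²) is removed, clipping the outline — 1 connected region. The outline is a single polygon with 9 vertices. Extrusion per mm of travel: 0.8 × 0.24 / (π × 0.875²) = 0.079824. Accumulating E over each segment gives final E = 8.0445.

G0 X0.00 Y0.00 Z7.68
G1 X22.00 Y0.00 E1.7561
G1 X22.00 Y20.00 E3.3526
G1 X0.00 Y20.00 E5.1088
G1 X0.00 Y19.36 E5.1598
G1 X7.25 Y19.36 E5.7386
G1 X11.50 Y12.00 E6.4170
G1 X7.25 Y4.64 E7.0954
G1 X0.00 Y4.64 E7.6741
G1 X0.00 Y0.00 E8.0445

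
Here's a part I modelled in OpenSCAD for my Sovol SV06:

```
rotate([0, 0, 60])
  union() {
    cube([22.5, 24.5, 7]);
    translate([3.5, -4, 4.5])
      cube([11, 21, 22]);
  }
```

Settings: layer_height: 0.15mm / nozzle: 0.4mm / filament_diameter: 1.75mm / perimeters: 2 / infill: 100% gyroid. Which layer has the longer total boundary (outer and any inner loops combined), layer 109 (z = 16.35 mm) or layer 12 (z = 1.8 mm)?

layer 12 (z = 1.8 mm)

Layer 109 (z = 16.35): the cube is not intersected at this z (z outside [0, 7]); the cube at (3.5, -4) (footprint 11×21) is included at this height (perimeter 64.00 mm); Combining (union): only the 11×21 cube at (3.5, -4) is present, so the union is just that shape — boundary = 64.00 mm; (rotated 60° about Z; rotation is an isometry so areas/perimeters/island counts are preserved). So its perimeter = 64.00 mm. Layer 12 (z = 1.8): the 22.5×24.5 cube contributes its full rectangle (perimeter 94.00 mm); the cube at (3.5, -4) does not reach this height (z outside [4.5, 26.5]); Merging all regions: only the 22.5×24.5 cube is present, so the union is just that shape — boundary = 94.00 mm; (rotated 60° about Z; rotation is an isometry so areas/perimeters/island counts are preserved). So its perimeter = 94.00 mm. Layer 12 is larger (94.00 vs 64.00 mm).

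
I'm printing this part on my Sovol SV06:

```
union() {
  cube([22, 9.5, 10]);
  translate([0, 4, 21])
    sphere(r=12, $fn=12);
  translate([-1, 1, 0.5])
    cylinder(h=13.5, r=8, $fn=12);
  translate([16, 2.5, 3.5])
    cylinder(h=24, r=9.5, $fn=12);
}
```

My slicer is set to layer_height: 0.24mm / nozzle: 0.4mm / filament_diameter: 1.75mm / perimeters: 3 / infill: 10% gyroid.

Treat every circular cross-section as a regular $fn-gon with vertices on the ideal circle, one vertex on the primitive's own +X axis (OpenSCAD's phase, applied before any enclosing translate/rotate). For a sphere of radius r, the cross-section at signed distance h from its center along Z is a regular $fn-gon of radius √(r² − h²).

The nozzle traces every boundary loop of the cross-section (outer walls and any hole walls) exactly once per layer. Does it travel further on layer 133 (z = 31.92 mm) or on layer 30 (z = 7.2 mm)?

layer 30 (z = 7.2 mm)

Layer 133 (z = 31.92): the cube is not intersected at this z (z outside [0, 10]); the r=12 sphere at (0, 4) slices to a regular 12-gon of circumradius 4.975 (√(r²−h²) with h=10.92 from center) (perimeter = 2·12·4.975·sin(180°/12) = 30.90 mm); the cylinder at (-1, 1) is not intersected at this z (z outside [0.5, 14]); the cylinder at (16, 2.5) is absent (z outside [3.5, 27.5]); Combining (union): only the r=12 sphere at (0, 4) is present, so the union is just that shape — boundary = 30.90 mm. So its perimeter = 30.90 mm. Layer 30 (z = 7.2): the 22×9.5 cube contributes its full rectangle (perimeter 63.00 mm); the sphere at (0, 4) is absent (|z−center|=13.800 > r=12); the cylinder at (-1, 1): section is a regular 12-gon, circumradius r=8 (perimeter = 2·12·8.000·sin(180°/12) = 49.69 mm); the r=9.5 cylinder at (16, 2.5) contributes a regular 12-gon of circumradius 9.5 (perimeter = 2·12·9.500·sin(180°/12) = 59.01 mm); Combining (union): the regions partially overlap (shared area 184.99 mm²), so the edge portions inside another operand are dropped and the merged outline is re-measured after clipping — boundary = 96.83 mm. So its perimeter = 96.83 mm. Layer 30 is larger (96.83 vs 30.90 mm).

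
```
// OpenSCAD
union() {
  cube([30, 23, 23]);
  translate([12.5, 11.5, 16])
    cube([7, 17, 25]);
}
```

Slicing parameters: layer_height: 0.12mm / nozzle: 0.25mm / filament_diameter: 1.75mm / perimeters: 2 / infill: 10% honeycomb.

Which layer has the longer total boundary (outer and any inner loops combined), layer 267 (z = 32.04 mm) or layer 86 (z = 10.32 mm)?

Layer 267 (z = 32.04): the cube is not intersected at this z (z outside [0, 23]); the cube at (12.5, 11.5) (footprint 7×17) is included at this height (perimeter 48.00 mm); Merging all regions: only the 7×17 cube at (12.5, 11.5) is present, so the union is just that shape — boundary = 48.00 mm. So its perimeter = 48.00 mm. Layer 86 (z = 10.32): the 30×23 cube contributes its full rectangle (perimeter 106.00 mm); the cube at (12.5, 11.5) does not reach this height (z outside [16, 41]); Merging all regions: only the 30×23 cube is present, so the union is just that shape — boundary = 106.00 mm. So its perimeter = 106.00 mm. Layer 86 is larger (106.00 vs 48.00 mm).

layer 86 (z = 10.32 mm)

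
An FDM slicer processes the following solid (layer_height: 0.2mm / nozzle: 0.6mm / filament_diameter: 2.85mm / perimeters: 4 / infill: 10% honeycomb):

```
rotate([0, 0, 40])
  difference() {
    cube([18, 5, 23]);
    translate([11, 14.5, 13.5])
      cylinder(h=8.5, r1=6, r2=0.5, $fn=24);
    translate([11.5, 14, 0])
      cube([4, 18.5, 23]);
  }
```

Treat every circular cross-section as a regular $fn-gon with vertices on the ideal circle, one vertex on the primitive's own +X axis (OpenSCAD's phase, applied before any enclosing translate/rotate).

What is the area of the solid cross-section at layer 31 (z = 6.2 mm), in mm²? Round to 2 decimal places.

90.00 mm²

At z = 6.2 mm: the cube is present — its section is the full 18×5 rectangle (area 90.00 mm²); the cone at (11, 14.5) is absent (z outside [13.5, 22]); the 4×18.5 cube at (11.5, 14) contributes its full rectangle (area 74.00 mm²); Subtracting the remaining from the first: starting from the 18×5 cube (90.00 mm²), the 4×18.5 cube at (11.5, 14) misses the remaining region (no effect) — area = 90.00 mm²; (whole slice rotated 40° about Z — lengths, areas and connectivity unchanged). Overall, the cross-section is a single solid region. Net area = 90.00 mm².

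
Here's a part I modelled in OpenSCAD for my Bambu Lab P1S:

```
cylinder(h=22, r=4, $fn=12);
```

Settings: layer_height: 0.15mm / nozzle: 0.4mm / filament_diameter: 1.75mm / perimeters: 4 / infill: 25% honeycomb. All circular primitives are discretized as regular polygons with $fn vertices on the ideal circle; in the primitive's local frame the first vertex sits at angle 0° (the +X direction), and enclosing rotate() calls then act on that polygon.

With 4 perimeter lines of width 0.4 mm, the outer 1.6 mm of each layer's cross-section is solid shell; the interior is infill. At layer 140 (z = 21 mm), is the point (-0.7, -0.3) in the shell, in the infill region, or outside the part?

At z = 21 mm: the cylinder: section is a regular 12-gon, circumradius r=4. Overall, the cross-section is a single solid region. The nearest boundary edge runs (-4.00, 0.00)→(-3.46, -2.00); distance from the point to it = 3.11 mm. The point is inside the cross-section and 3.11 mm from the nearest boundary — more than the 1.6 mm shell width (4 × 0.4), so it's in the infill interior.

infill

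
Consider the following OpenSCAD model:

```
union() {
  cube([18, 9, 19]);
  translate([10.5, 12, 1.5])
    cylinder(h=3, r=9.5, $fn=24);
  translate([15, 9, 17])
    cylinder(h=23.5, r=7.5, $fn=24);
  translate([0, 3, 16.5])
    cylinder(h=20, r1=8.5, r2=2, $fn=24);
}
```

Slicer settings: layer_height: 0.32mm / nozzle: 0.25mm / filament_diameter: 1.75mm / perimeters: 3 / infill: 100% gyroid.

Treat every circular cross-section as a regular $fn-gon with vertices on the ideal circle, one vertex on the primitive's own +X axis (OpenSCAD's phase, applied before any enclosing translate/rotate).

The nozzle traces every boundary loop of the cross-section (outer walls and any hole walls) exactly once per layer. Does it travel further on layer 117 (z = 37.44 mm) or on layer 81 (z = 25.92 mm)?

layer 81 (z = 25.92 mm)

Layer 117 (z = 37.44): the cube does not reach this height (z outside [0, 19]); the cylinder at (10.5, 12) is absent (z outside [1.5, 4.5]); the cylinder at (15, 9): section is a regular 24-gon, circumradius r=7.5 (perimeter = 2·24·7.500·sin(180°/24) = 46.99 mm); the cone at (0, 3) does not reach this height (z outside [16.5, 36.5]); Taking the union: only the r=7.5 cylinder at (15, 9) is present, so the union is just that shape — boundary = 46.99 mm. So its perimeter = 46.99 mm. Layer 81 (z = 25.92): the cube is not intersected at this z (z outside [0, 19]); the cylinder at (10.5, 12) is absent (z outside [1.5, 4.5]); the r=7.5 cylinder at (15, 9) gives a regular 24-gon of circumradius 7.5 (constant along its height) (perimeter = 2·24·7.500·sin(180°/24) = 46.99 mm); the cone at (0, 3) (r1=8.5→r2=2) has section circumradius 5.438 here — a regular 24-gon (perimeter = 2·24·5.438·sin(180°/24) = 34.07 mm); Combining (union): the 2 present regions are separate (no shared area or edge), so areas and boundary lengths simply add and each stays a separate island — boundary = 81.06 mm. So its perimeter = 81.06 mm. Layer 81 is larger (81.06 vs 46.99 mm).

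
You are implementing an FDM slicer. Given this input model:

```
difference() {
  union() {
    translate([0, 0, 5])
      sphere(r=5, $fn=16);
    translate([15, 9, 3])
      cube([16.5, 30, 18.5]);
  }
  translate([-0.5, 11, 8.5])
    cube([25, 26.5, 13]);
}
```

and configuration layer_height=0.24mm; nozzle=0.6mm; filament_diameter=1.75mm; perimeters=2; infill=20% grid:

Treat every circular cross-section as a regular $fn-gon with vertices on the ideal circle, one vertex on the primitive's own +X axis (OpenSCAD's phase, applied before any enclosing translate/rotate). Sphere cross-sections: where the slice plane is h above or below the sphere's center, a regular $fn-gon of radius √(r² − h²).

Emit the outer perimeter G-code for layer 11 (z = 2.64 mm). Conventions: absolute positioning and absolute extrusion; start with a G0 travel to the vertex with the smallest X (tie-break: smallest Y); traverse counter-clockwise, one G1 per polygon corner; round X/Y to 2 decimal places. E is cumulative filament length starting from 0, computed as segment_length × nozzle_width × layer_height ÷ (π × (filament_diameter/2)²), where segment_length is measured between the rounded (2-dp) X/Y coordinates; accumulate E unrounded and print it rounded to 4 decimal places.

At z = 2.64 mm: the r=5 sphere contributes a regular 16-gon of circumradius √(5²−2.36²) = 4.408; the cube at (15, 9) is absent (z outside [3, 21.5]); Combining (union): only the r=5 sphere is present, so the union is just that shape — 1 connected region; the cube at (-0.5, 11) is absent (z outside [8.5, 21.5]); Subtracting the remaining from the first: none of the subtracted shapes is present at this height, so that combined region is unchanged — 1 connected region. The outline is a single polygon with 16 vertices. Extrusion per mm of travel: 0.6 × 0.24 / (π × 0.875²) = 0.059868. Accumulating E over each segment gives final E = 1.6479.

G0 X-4.41 Y0.00 Z2.64
G1 X-4.07 Y-1.69 E0.1032
G1 X-3.12 Y-3.12 E0.2060
G1 X-1.69 Y-4.07 E0.3088
G1 X0.00 Y-4.41 E0.4120
G1 X1.69 Y-4.07 E0.5152
G1 X3.12 Y-3.12 E0.6180
G1 X4.07 Y-1.69 E0.7207
G1 X4.41 Y0.00 E0.8239
G1 X4.07 Y1.69 E0.9271
G1 X3.12 Y3.12 E1.0299
G1 X1.69 Y4.07 E1.1327
G1 X0.00 Y4.41 E1.2359
G1 X-1.69 Y4.07 E1.3391
G1 X-3.12 Y3.12 E1.4419
G1 X-4.07 Y1.69 E1.5447
G1 X-4.41 Y0.00 E1.6479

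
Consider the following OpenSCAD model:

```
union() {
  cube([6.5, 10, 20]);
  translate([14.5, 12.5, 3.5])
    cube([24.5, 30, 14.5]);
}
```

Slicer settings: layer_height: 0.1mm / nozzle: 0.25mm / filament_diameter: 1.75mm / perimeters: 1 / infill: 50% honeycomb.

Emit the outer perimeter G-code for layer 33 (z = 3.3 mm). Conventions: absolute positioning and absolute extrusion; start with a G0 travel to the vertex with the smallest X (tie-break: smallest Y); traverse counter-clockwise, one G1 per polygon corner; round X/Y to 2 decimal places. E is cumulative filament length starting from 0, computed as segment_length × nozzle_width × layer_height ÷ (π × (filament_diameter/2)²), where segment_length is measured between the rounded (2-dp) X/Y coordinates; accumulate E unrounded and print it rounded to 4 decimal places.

At z = 3.3 mm: the cube is present — its section is the full 6.5×10 rectangle; the cube at (14.5, 12.5) is not intersected at this z (z outside [3.5, 18]); Taking the union: only the 6.5×10 cube is present, so the union is just that shape — 1 connected region. The outline is a single polygon with 4 vertices. Extrusion per mm of travel: 0.25 × 0.1 / (π × 0.875²) = 0.010394. Accumulating E over each segment gives final E = 0.3430.

G0 X0.00 Y0.00 Z3.30
G1 X6.50 Y0.00 E0.0676
G1 X6.50 Y10.00 E0.1715
G1 X0.00 Y10.00 E0.2391
G1 X0.00 Y0.00 E0.3430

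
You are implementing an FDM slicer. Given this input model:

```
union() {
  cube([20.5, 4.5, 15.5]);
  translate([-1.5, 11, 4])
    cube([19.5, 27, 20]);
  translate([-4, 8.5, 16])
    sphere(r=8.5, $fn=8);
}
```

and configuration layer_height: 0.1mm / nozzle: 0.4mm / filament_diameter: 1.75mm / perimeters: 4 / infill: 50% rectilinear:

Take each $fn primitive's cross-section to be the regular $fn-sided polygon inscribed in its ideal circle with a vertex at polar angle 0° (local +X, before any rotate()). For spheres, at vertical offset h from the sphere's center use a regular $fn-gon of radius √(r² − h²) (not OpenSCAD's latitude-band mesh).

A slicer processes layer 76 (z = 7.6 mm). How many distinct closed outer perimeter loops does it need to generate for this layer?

At z = 7.6 mm: the cube (footprint 20.5×4.5) is included at this height; the 19.5×27 cube at (-1.5, 11) contributes its full rectangle; the r=8.5 sphere at (-4, 8.5) slices to a regular 8-gon of circumradius 1.300 (√(r²−h²) with h=8.4 from center); Taking the union: the 3 present regions are separate (no shared area or edge), so areas and boundary lengths simply add and each stays a separate island — 3 connected regions. The result has 3 disconnected regions.

3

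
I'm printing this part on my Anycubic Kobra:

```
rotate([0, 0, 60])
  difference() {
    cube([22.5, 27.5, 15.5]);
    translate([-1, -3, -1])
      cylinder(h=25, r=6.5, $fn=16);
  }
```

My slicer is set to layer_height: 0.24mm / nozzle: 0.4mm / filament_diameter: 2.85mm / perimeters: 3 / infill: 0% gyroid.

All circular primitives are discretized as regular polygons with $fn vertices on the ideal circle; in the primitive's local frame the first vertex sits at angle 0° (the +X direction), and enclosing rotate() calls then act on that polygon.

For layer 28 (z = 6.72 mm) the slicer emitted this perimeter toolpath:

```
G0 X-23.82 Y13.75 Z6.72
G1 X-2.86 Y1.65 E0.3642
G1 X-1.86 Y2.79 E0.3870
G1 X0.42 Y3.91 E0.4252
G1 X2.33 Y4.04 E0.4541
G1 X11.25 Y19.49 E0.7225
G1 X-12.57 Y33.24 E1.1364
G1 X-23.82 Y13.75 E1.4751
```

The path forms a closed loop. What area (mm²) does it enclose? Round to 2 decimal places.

608.55 mm²

Apply the shoelace formula to the sequence of (X, Y) vertices; enclosed area = 608.55 mm².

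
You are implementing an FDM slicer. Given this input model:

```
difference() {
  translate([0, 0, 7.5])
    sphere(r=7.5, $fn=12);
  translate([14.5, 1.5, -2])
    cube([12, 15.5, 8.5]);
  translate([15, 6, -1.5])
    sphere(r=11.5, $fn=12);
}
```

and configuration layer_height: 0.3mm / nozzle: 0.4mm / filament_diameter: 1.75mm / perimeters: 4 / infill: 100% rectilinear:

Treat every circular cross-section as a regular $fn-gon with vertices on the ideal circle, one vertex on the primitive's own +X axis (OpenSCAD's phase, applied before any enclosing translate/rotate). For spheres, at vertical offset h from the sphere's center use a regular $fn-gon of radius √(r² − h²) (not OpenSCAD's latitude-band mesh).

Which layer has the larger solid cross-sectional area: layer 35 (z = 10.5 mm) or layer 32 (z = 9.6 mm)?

layer 32 (z = 9.6 mm)

Layer 35 (z = 10.5): the r=7.5 sphere slices to a regular 12-gon of circumradius 6.874 (√(r²−h²) with h=3 from center) (area = (12/2)·6.874²·sin(360°/12) = 141.75 mm²); the cube at (14.5, 1.5) is not intersected at this z (z outside [-2, 6.5]); the sphere at (15, 6) is absent (|z−center|=12.000 > r=11.5); Subtracting the remaining from the first: none of the subtracted shapes is present at this height, so the r=7.5 sphere is unchanged — area = 141.75 mm². So its area = 141.75 mm². Layer 32 (z = 9.6): the sphere: section is a regular 12-gon, circumradius = √(r²−h²) = √(7.5²−2.1²) = 7.200 (area = (12/2)·7.200²·sin(360°/12) = 155.52 mm²); the cube at (14.5, 1.5) does not reach this height (z outside [-2, 6.5]); the r=11.5 sphere at (15, 6) contributes a regular 12-gon of circumradius √(11.5²−11.1²) = 3.007 (area = (12/2)·3.007²·sin(360°/12) = 27.12 mm²); After the difference (first − rest): starting from the r=7.5 sphere (155.52 mm²), the r=11.5 sphere at (15, 6) misses the remaining region (no effect) — area = 155.52 mm². So its area = 155.52 mm². Layer 32 is larger (155.52 vs 141.75 mm²).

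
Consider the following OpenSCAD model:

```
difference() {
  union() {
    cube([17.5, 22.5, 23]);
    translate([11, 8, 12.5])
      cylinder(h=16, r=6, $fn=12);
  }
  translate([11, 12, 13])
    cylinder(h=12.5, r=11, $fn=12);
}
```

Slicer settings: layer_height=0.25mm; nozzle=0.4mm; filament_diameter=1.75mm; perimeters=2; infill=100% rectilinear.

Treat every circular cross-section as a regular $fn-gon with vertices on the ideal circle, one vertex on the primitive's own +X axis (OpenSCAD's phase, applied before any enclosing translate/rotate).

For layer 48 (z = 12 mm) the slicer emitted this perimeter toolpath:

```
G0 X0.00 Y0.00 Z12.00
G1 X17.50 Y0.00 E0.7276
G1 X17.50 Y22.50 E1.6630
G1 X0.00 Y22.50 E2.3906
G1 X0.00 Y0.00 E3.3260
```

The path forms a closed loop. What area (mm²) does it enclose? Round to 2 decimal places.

393.75 mm²

Apply the shoelace formula to the sequence of (X, Y) vertices; enclosed area = 393.75 mm².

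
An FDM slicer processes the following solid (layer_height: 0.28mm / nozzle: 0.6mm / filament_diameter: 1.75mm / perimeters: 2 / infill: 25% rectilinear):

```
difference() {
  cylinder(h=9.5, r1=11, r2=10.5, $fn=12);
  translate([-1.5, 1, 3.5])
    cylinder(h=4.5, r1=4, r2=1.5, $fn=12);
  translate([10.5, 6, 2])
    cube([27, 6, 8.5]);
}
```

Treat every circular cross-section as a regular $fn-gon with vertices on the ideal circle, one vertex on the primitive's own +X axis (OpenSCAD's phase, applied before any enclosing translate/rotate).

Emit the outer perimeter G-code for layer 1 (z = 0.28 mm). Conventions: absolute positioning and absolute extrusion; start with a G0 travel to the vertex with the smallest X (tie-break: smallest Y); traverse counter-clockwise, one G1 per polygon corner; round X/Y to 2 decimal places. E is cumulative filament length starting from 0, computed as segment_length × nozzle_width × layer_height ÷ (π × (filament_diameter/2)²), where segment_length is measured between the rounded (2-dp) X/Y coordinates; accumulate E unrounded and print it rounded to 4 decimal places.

G0 X-10.99 Y0.00 Z0.28
G1 X-9.51 Y-5.49 E0.3971
G1 X-5.49 Y-9.51 E0.7942
G1 X0.00 Y-10.99 E1.1914
G1 X5.49 Y-9.51 E1.5885
G1 X9.51 Y-5.49 E1.9856
G1 X10.99 Y0.00 E2.3828
G1 X9.51 Y5.49 E2.7799
G1 X5.49 Y9.51 E3.1770
G1 X0.00 Y10.99 E3.5741
G1 X-5.49 Y9.51 E3.9713
G1 X-9.51 Y5.49 E4.3684
G1 X-10.99 Y0.00 E4.7655

At z = 0.28 mm: the cone contributes a regular 12-gon of circumradius 10.985 (interpolated between r1=11 and r2=10.5 at t=0.029); the cone at (-1.5, 1) is not intersected at this z (z outside [3.5, 8]); the cube at (10.5, 6) does not reach this height (z outside [2, 10.5]); After the difference (first − rest): none of the subtracted shapes is present at this height, so the cone is unchanged — 1 connected region. The outline is a single polygon with 12 vertices. Extrusion per mm of travel: 0.6 × 0.28 / (π × 0.875²) = 0.069846. Accumulating E over each segment gives final E = 4.7655.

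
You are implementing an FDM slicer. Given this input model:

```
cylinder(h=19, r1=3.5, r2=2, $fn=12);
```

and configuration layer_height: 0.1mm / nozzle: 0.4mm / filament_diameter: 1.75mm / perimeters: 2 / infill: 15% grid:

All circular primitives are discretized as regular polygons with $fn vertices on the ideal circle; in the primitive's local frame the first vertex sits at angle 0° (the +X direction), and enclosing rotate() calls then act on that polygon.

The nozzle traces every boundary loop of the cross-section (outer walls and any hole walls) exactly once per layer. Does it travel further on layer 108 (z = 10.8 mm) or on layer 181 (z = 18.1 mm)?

layer 108 (z = 10.8 mm)

Layer 108 (z = 10.8): the cone (r1=3.5→r2=2) has section circumradius 2.647 here — a regular 12-gon (perimeter = 2·12·2.647·sin(180°/12) = 16.44 mm). So its perimeter = 16.44 mm. Layer 181 (z = 18.1): the cone: at t=0.953 of its height the radius interpolates to r₁+(r₂−r₁)t = 2.071, giving a regular 12-gon of that circumradius (perimeter = 2·12·2.071·sin(180°/12) = 12.86 mm). So its perimeter = 12.86 mm. Layer 108 is larger (16.44 vs 12.86 mm).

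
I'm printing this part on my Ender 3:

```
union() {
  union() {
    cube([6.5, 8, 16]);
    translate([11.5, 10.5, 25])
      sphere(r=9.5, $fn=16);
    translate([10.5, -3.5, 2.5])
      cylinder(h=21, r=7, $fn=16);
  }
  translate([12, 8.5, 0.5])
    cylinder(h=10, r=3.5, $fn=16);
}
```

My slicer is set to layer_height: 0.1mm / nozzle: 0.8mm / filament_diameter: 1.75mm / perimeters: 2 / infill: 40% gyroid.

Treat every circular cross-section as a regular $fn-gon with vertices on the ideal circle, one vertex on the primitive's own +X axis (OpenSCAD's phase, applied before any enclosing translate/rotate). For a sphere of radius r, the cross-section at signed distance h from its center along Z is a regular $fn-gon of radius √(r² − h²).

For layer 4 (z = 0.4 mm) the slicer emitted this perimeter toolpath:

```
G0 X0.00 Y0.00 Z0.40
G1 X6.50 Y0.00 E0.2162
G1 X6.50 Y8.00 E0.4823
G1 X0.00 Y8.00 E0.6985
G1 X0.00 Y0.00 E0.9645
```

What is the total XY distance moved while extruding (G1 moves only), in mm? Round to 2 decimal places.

29.00 mm

Sum the Euclidean lengths of each G1 segment: total = 29.00 mm.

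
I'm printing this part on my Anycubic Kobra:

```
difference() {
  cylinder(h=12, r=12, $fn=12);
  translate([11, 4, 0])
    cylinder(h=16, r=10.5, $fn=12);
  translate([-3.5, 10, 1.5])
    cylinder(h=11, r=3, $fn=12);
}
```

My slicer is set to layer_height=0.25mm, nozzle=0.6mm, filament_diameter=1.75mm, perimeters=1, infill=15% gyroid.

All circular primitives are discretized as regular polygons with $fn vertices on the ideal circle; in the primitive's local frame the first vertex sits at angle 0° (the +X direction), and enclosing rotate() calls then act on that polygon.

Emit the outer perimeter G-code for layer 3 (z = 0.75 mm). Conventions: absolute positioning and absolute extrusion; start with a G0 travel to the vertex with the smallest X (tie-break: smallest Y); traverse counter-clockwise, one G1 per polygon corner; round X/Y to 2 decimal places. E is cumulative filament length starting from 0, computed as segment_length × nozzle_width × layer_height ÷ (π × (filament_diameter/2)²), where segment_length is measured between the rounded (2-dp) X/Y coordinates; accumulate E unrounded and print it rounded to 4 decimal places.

G0 X-12.00 Y0.00 Z0.75
G1 X-10.39 Y-6.00 E0.3874
G1 X-6.00 Y-10.39 E0.7746
G1 X0.00 Y-12.00 E1.1620
G1 X6.00 Y-10.39 E1.5494
G1 X10.13 Y-6.27 E1.9132
G1 X5.75 Y-5.09 E2.1961
G1 X1.91 Y-1.25 E2.5348
G1 X0.50 Y4.00 E2.8738
G1 X1.91 Y9.25 E3.2128
G1 X3.67 Y11.02 E3.3684
G1 X0.00 Y12.00 E3.6053
G1 X-6.00 Y10.39 E3.9927
G1 X-10.39 Y6.00 E4.3799
G1 X-12.00 Y0.00 E4.7673

At z = 0.75 mm: the r=12 cylinder gives a regular 12-gon of circumradius 12 (constant along its height); the r=10.5 cylinder at (11, 4) contributes a regular 12-gon of circumradius 10.5; the cylinder at (-3.5, 10) does not reach this height (z outside [1.5, 12.5]); Taking the first minus the rest: starting from the r=12 cylinder, the r=10.5 cylinder at (11, 4) partially overlaps it — only the 134.51 mm² overlap (of its 330.75 mm²) is removed, clipping the outline — 1 connected region. The outline is a single polygon with 14 vertices. Extrusion per mm of travel: 0.6 × 0.25 / (π × 0.875²) = 0.062363. Accumulating E over each segment gives final E = 4.7673.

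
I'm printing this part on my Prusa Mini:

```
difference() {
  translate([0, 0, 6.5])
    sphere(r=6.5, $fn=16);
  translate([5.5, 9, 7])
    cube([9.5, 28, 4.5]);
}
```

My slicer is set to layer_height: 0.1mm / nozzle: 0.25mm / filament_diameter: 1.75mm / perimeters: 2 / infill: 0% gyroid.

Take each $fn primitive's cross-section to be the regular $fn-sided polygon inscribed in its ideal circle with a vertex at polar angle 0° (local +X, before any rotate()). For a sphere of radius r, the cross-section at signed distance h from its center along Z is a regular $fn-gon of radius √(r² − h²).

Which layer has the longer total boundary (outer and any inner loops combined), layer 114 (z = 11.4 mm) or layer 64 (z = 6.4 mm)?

Layer 114 (z = 11.4): the sphere: section is a regular 16-gon, circumradius = √(r²−h²) = √(6.5²−4.9²) = 4.271 (perimeter = 2·16·4.271·sin(180°/16) = 26.66 mm); the 9.5×28 cube at (5.5, 9) contributes its full rectangle (perimeter 75.00 mm); After the difference (first − rest): starting from the r=6.5 sphere, the 9.5×28 cube at (5.5, 9) misses the remaining region (no effect) — boundary = 26.66 mm. So its perimeter = 26.66 mm. Layer 64 (z = 6.4): the r=6.5 sphere contributes a regular 16-gon of circumradius √(6.5²−0.1²) = 6.499 (perimeter = 2·16·6.499·sin(180°/16) = 40.57 mm); the cube at (5.5, 9) is not intersected at this z (z outside [7, 11.5]); Taking the first minus the rest: none of the subtracted shapes is present at this height, so the r=6.5 sphere is unchanged — boundary = 40.57 mm. So its perimeter = 40.57 mm. Layer 64 is larger (40.57 vs 26.66 mm).

layer 64 (z = 6.4 mm)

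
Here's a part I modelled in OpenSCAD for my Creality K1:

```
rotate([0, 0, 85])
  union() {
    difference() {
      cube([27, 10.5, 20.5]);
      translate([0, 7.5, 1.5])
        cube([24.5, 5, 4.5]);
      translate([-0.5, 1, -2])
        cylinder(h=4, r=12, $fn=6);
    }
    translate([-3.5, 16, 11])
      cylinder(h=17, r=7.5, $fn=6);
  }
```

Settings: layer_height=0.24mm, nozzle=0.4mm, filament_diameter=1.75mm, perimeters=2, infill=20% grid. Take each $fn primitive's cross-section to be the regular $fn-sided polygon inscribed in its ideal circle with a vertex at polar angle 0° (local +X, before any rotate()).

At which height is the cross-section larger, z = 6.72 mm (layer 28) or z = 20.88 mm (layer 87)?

layer 28 (z = 6.72 mm)

Layer 28 (z = 6.72): the cube is present — its section is the full 27×10.5 rectangle (area 283.50 mm²); the cube at (0, 7.5) is not intersected at this z (z outside [1.5, 6]); the cylinder at (-0.5, 1) is absent (z outside [-2, 2]); After the difference (first − rest): none of the subtracted shapes is present at this height, so the 27×10.5 cube is unchanged — area = 283.50 mm²; the cylinder at (-3.5, 16) is not intersected at this z (z outside [11, 28]); Merging all regions: only that combined region is present, so the union is just that shape — area = 283.50 mm²; (whole slice rotated 85° about Z — lengths, areas and connectivity unchanged). So its area = 283.50 mm². Layer 87 (z = 20.88): the cube is absent (z outside [0, 20.5]); the cube at (0, 7.5) is absent (z outside [1.5, 6]); the cylinder at (-0.5, 1) is absent (z outside [-2, 2]); After the difference (first − rest): the first operand is absent here, so nothing remains; the r=7.5 cylinder at (-3.5, 16) gives a regular 6-gon of circumradius 7.5 (constant along its height) (area = (6/2)·7.500²·sin(360°/6) = 146.14 mm²); Merging all regions: only the r=7.5 cylinder at (-3.5, 16) is present, so the union is just that shape — area = 146.14 mm²; (rotated 85° about Z; rotation is an isometry so areas/perimeters/island counts are preserved). So its area = 146.14 mm². Layer 28 is larger (283.50 vs 146.14 mm²).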